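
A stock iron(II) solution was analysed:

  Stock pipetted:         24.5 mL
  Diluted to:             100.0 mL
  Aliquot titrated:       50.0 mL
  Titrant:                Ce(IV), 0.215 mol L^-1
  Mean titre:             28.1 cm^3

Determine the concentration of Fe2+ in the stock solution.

Ce^4+ + Fe^2+ → Ce^3+ + Fe^3+
n(Ce4+) = 0.0281 × 0.215 = 6.04 × 10^-3 mol
n(Fe2+) in the aliquot = 6.04 × 10^-3 mol (1:1 ratio)
[Fe2+]_dilute = 6.04 × 10^-3 / 0.0500 = 0.121 mol/L
Dilution factor = 100.0 / 24.5 = 4.082
[Fe2+]_stock = 0.121 × 4.082 = 0.493 mol/L

0.493 mol/L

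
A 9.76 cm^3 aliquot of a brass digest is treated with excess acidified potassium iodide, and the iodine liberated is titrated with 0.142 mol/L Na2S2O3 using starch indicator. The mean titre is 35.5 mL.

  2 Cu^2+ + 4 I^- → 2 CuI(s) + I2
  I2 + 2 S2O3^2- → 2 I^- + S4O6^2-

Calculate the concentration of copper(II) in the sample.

n(S2O3^2-) = 0.0355 × 0.142 = 5.04 × 10^-3 mol
n(I2) = n(S2O3^2-)/2 = 2.52 × 10^-3 mol
From the 2:1 ratio, n(Cu2+) in the aliquot = 2/1 × 2.52 × 10^-3 = 5.04 × 10^-3 mol
[Cu2+] = 5.04 × 10^-3 / 0.00976 = 0.516 mol/L

0.516 mol/L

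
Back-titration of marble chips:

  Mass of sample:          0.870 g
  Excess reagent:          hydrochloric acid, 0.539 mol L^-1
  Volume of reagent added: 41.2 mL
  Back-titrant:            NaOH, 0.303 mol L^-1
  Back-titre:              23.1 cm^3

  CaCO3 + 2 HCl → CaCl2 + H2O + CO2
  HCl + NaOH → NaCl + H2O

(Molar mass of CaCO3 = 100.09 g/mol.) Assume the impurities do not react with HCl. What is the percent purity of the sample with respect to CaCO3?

n(HCl) added = 0.0412 × 0.539 = 0.0222 mol
n(NaOH) used in back-titration = 0.0231 × 0.303 = 7.00 × 10^-3 mol
n(HCl) left over = 7.00 × 10^-3 mol (1:1 ratio)
n(HCl) consumed by analyte = 0.0222 − 7.00 × 10^-3 = 0.0152 mol
From the 1:2 ratio, n(CaCO3) = 1/2 × 0.0152 = 7.60 × 10^-3 mol
mass of CaCO3 = 7.60 × 10^-3 × 100.09 = 0.761 g
% CaCO3 = 0.761 / 0.870 × 100 = 87.5 %

87.5 %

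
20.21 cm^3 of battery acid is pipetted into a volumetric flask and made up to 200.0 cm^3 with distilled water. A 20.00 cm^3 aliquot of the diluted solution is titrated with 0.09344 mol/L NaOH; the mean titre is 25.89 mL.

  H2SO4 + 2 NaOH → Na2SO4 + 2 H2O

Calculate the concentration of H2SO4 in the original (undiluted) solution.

n(NaOH) = 0.02589 × 0.09344 = 2.419 × 10^-3 mol
From the 1:2 ratio, n(H2SO4) in the aliquot = 1/2 × 2.419 × 10^-3 = 1.210 × 10^-3 mol
[H2SO4]_dilute = 1.210 × 10^-3 / 0.02000 = 0.06048 mol/L
Dilution factor = 200.0 / 20.21 = 9.896
[H2SO4]_stock = 0.06048 × 9.896 = 0.5985 mol/L

0.5985 mol/L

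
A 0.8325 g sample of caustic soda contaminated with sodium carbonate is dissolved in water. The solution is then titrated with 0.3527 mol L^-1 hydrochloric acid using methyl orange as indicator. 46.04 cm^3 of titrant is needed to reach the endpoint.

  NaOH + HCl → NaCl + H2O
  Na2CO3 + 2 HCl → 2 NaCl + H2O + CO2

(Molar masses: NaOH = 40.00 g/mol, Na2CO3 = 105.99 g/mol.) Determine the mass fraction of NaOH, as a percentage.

n(HCl) = 0.04604 × 0.3527 = 0.01624 mol
Let x = n(NaOH), y = n(Na2CO3).
Titrant: 1x + 2y = 0.01624;  mass: 40.00x + 105.99y = 0.8325
Solving, x = 2.158 × 10^-3 mol, y = 7.040 × 10^-3 mol
mass of NaOH = 2.158 × 10^-3 × 40.00 = 0.08634 g
% NaOH = 0.08634 / 0.8325 × 100 = 10.37 %

10.37 %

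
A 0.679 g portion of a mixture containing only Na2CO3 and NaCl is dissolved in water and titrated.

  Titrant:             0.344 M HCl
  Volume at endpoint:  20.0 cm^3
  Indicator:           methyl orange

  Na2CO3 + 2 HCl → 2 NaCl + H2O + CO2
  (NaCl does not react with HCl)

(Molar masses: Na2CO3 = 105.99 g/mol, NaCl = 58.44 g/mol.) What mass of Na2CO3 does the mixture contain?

0.365 g

n(HCl) = 0.0200 × 0.344 = 6.88 × 10^-3 mol
Let x = n(Na2CO3), y = n(NaCl).
Titrant: 2x = 6.88 × 10^-3;  mass: 105.99x + 58.44y = 0.679
Solving, x = 3.44 × 10^-3 mol, y = 5.38 × 10^-3 mol
mass of Na2CO3 = 3.44 × 10^-3 × 105.99 = 0.365 g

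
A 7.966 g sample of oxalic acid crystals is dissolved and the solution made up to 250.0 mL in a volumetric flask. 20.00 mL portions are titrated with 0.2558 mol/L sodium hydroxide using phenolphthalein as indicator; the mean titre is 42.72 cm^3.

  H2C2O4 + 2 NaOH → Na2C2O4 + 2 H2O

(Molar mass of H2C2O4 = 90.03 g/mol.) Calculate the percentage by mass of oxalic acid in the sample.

n(NaOH) per titration = 0.04272 × 0.2558 = 0.01093 mol
From the 1:2 ratio, n(H2C2O4) in each aliquot = 1/2 × 0.01093 = 5.464 × 10^-3 mol
n(H2C2O4) in the whole flask = 5.464 × 10^-3 × 250.0/20.00 = 0.06830 mol
mass of H2C2O4 = 0.06830 × 90.03 = 6.149 g
% H2C2O4 = 6.149 / 7.966 × 100 = 77.19 %

77.19 %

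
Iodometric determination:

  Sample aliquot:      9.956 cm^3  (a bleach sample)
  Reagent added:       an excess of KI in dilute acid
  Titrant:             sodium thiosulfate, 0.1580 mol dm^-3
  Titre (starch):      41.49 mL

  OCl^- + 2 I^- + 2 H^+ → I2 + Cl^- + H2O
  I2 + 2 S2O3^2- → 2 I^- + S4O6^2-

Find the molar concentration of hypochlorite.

n(S2O3^2-) = 0.04149 × 0.1580 = 6.555 × 10^-3 mol
n(I2) = n(S2O3^2-)/2 = 3.278 × 10^-3 mol
n(OCl^-) in the aliquot = 3.278 × 10^-3 mol (1:1 ratio)
[OCl^-] = 3.278 × 10^-3 / 0.009956 = 0.3292 mol/L

0.3292 mol/L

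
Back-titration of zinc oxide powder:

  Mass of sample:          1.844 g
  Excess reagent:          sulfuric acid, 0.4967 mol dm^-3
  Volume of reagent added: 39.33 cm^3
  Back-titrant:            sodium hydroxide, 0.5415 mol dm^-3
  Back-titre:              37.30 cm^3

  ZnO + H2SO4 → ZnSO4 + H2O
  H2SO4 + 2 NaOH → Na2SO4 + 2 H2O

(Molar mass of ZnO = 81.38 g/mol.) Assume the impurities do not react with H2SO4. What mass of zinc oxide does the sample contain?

n(H2SO4) added = 0.03933 × 0.4967 = 0.01954 mol
n(NaOH) used in back-titration = 0.03730 × 0.5415 = 0.02020 mol
From the 1:2 ratio, n(H2SO4) left over = 1/2 × 0.02020 = 0.01010 mol
n(H2SO4) consumed by analyte = 0.01954 − 0.01010 = 9.436 × 10^-3 mol
n(ZnO) = 9.436 × 10^-3 mol (1:1 ratio)
mass of ZnO = 9.436 × 10^-3 × 81.38 = 0.7679 g

0.7679 g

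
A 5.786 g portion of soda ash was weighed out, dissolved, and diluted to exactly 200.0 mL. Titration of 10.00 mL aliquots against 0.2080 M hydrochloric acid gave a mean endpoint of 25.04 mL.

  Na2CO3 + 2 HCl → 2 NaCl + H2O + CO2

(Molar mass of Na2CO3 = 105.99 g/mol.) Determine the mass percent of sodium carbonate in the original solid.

n(HCl) per titration = 0.02504 × 0.2080 = 5.208 × 10^-3 mol
From the 1:2 ratio, n(Na2CO3) in each aliquot = 1/2 × 5.208 × 10^-3 = 2.604 × 10^-3 mol
n(Na2CO3) in the whole flask = 2.604 × 10^-3 × 200.0/10.00 = 0.05208 mol
mass of Na2CO3 = 0.05208 × 105.99 = 5.520 g
% Na2CO3 = 5.520 / 5.786 × 100 = 95.41 %

95.41 %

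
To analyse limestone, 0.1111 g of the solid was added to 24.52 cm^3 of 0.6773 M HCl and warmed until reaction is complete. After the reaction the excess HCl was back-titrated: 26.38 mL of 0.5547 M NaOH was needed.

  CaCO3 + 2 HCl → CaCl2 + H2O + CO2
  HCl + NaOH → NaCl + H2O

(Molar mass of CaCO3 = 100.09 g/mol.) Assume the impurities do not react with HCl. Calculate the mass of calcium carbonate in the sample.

n(HCl) added = 0.02452 × 0.6773 = 0.01661 mol
n(NaOH) used in back-titration = 0.02638 × 0.5547 = 0.01463 mol
n(HCl) left over = 0.01463 mol (1:1 ratio)
n(HCl) consumed by analyte = 0.01661 − 0.01463 = 1.974 × 10^-3 mol
From the 1:2 ratio, n(CaCO3) = 1/2 × 1.974 × 10^-3 = 9.872 × 10^-4 mol
mass of CaCO3 = 9.872 × 10^-4 × 100.09 = 0.09881 g

0.09881 g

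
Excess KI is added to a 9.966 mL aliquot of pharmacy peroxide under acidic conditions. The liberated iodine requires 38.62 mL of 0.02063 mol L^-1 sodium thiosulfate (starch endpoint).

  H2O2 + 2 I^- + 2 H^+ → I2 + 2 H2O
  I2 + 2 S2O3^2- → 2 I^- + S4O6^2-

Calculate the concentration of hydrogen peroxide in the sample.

n(S2O3^2-) = 0.03862 × 0.02063 = 7.967 × 10^-4 mol
n(I2) = n(S2O3^2-)/2 = 3.984 × 10^-4 mol
n(H2O2) in the aliquot = 3.984 × 10^-4 mol (1:1 ratio)
[H2O2] = 3.984 × 10^-4 / 0.009966 = 0.03997 mol/L

0.03997 mol/L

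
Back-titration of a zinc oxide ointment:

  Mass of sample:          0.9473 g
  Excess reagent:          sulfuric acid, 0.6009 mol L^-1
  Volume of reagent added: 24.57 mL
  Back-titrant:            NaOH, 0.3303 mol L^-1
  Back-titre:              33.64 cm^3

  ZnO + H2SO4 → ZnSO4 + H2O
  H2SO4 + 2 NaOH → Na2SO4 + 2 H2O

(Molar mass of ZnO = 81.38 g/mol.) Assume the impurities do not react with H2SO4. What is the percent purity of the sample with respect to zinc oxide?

79.11 %

n(H2SO4) added = 0.02457 × 0.6009 = 0.01476 mol
n(NaOH) used in back-titration = 0.03364 × 0.3303 = 0.01111 mol
From the 1:2 ratio, n(H2SO4) left over = 1/2 × 0.01111 = 5.556 × 10^-3 mol
n(H2SO4) consumed by analyte = 0.01476 − 5.556 × 10^-3 = 9.208 × 10^-3 mol
n(ZnO) = 9.208 × 10^-3 mol (1:1 ratio)
mass of ZnO = 9.208 × 10^-3 × 81.38 = 0.7494 g
% ZnO = 0.7494 / 0.9473 × 100 = 79.11 %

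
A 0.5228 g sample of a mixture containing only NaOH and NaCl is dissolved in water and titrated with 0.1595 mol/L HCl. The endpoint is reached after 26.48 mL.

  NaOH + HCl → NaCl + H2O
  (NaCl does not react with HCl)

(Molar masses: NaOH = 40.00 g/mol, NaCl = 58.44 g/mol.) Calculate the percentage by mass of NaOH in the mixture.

n(HCl) = 0.02648 × 0.1595 = 4.224 × 10^-3 mol
Let x = n(NaOH), y = n(NaCl).
Titrant: 1x = 4.224 × 10^-3;  mass: 40.00x + 58.44y = 0.5228
Solving, x = 4.224 × 10^-3 mol, y = 6.055 × 10^-3 mol
mass of NaOH = 4.224 × 10^-3 × 40.00 = 0.1689 g
% NaOH = 0.1689 / 0.5228 × 100 = 32.31 %

32.31 %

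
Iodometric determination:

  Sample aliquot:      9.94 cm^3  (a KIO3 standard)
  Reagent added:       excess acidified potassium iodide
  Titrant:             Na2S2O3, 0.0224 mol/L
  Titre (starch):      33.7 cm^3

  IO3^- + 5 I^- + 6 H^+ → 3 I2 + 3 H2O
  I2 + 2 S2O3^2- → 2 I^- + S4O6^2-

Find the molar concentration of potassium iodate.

n(S2O3^2-) = 0.0337 × 0.0224 = 7.55 × 10^-4 mol
n(I2) = n(S2O3^2-)/2 = 3.77 × 10^-4 mol
From the 1:3 ratio, n(IO3^-) in the aliquot = 1/3 × 3.77 × 10^-4 = 1.26 × 10^-4 mol
[IO3^-] = 1.26 × 10^-4 / 0.00994 = 0.0127 mol/L

0.0127 mol/L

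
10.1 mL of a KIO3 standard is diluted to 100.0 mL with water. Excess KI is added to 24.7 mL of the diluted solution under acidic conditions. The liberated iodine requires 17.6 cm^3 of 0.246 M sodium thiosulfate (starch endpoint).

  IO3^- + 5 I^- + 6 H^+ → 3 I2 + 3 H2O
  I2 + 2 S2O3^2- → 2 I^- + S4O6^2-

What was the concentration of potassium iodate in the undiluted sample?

n(S2O3^2-) = 0.0176 × 0.246 = 4.33 × 10^-3 mol
n(I2) = n(S2O3^2-)/2 = 2.16 × 10^-3 mol
From the 1:3 ratio, n(IO3^-) in the aliquot = 1/3 × 2.16 × 10^-3 = 7.22 × 10^-4 mol
[IO3^-]_dilute = 7.22 × 10^-4 / 0.0247 = 0.0292 mol/L
[IO3^-]_original = 0.0292 × 100.0/10.1 = 0.289 mol/L

0.289 M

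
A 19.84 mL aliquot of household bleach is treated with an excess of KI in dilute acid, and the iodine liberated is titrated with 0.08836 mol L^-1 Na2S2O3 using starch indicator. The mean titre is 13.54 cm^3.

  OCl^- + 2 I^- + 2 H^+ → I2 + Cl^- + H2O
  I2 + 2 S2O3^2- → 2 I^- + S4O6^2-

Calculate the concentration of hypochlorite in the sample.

0.03015 mol/L

n(S2O3^2-) = 0.01354 × 0.08836 = 1.196 × 10^-3 mol
n(I2) = n(S2O3^2-)/2 = 5.982 × 10^-4 mol
n(OCl^-) in the aliquot = 5.982 × 10^-4 mol (1:1 ratio)
[OCl^-] = 5.982 × 10^-4 / 0.01984 = 0.03015 mol/L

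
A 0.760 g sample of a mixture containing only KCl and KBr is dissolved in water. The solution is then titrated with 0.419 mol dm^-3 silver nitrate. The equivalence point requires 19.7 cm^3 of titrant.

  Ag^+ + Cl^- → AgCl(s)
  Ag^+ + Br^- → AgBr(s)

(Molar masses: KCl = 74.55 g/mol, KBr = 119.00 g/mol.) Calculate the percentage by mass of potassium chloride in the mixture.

49.0 %

n(AgNO3) = 0.0197 × 0.419 = 8.25 × 10^-3 mol
Let x = n(KCl), y = n(KBr).
Titrant: 1x + 1y = 8.25 × 10^-3;  mass: 74.55x + 119.00y = 0.760
Solving, x = 5.00 × 10^-3 mol, y = 3.25 × 10^-3 mol
mass of KCl = 5.00 × 10^-3 × 74.55 = 0.373 g
% KCl = 0.373 / 0.760 × 100 = 49.0 %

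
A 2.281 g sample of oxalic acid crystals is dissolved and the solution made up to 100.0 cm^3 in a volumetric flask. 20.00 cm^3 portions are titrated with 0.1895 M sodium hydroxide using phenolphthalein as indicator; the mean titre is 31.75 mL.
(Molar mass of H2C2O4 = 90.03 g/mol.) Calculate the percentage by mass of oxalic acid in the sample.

59.37 %

H2C2O4 + 2 NaOH → Na2C2O4 + 2 H2O
n(NaOH) per titration = 0.03175 × 0.1895 = 6.017 × 10^-3 mol
From the 1:2 ratio, n(H2C2O4) in each aliquot = 1/2 × 6.017 × 10^-3 = 3.008 × 10^-3 mol
n(H2C2O4) in the whole flask = 3.008 × 10^-3 × 100.0/20.00 = 0.01504 mol
mass of H2C2O4 = 0.01504 × 90.03 = 1.354 g
% H2C2O4 = 1.354 / 2.281 × 100 = 59.37 %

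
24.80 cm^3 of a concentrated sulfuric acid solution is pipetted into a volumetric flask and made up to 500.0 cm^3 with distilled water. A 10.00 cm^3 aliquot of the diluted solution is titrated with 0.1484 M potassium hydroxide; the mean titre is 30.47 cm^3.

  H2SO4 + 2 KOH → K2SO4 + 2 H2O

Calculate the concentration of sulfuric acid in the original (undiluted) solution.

4.558 M

n(KOH) = 0.03047 × 0.1484 = 4.522 × 10^-3 mol
From the 1:2 ratio, n(H2SO4) in the aliquot = 1/2 × 4.522 × 10^-3 = 2.261 × 10^-3 mol
[H2SO4]_dilute = 2.261 × 10^-3 / 0.01000 = 0.2261 mol/L
Dilution factor = 500.0 / 24.80 = 20.16
[H2SO4]_stock = 0.2261 × 20.16 = 4.558 mol/L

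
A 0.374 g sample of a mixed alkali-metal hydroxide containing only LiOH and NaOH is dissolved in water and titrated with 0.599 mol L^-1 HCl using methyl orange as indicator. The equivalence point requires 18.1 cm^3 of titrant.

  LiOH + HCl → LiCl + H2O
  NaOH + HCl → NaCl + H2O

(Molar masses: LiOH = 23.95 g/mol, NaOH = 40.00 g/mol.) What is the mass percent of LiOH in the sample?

n(HCl) = 0.0181 × 0.599 = 0.0108 mol
Let x = n(LiOH), y = n(NaOH).
Titrant: 1x + 1y = 0.0108;  mass: 23.95x + 40.00y = 0.374
Solving, x = 3.72 × 10^-3 mol, y = 7.12 × 10^-3 mol
mass of LiOH = 3.72 × 10^-3 × 23.95 = 0.0890 g
% LiOH = 0.0890 / 0.374 × 100 = 23.8 %

23.8 %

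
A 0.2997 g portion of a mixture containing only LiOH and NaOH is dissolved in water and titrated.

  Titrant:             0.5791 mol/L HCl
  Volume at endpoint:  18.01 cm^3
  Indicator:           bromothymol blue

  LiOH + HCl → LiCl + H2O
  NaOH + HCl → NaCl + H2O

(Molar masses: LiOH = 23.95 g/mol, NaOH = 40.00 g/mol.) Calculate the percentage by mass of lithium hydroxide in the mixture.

n(HCl) = 0.01801 × 0.5791 = 0.01043 mol
Let x = n(LiOH), y = n(NaOH).
Titrant: 1x + 1y = 0.01043;  mass: 23.95x + 40.00y = 0.2997
Solving, x = 7.320 × 10^-3 mol, y = 3.110 × 10^-3 mol
mass of LiOH = 7.320 × 10^-3 × 23.95 = 0.1753 g
% LiOH = 0.1753 / 0.2997 × 100 = 58.50 %

58.50 %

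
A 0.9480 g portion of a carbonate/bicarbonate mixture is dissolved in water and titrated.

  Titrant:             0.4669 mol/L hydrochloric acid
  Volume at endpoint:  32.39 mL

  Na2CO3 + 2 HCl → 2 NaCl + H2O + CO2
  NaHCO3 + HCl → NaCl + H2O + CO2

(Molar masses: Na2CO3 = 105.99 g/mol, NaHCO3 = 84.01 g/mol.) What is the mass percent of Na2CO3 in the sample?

n(HCl) = 0.03239 × 0.4669 = 0.01512 mol
Let x = n(Na2CO3), y = n(NaHCO3).
Titrant: 2x + 1y = 0.01512;  mass: 105.99x + 84.01y = 0.9480
Solving, x = 5.199 × 10^-3 mol, y = 4.726 × 10^-3 mol
mass of Na2CO3 = 5.199 × 10^-3 × 105.99 = 0.5510 g
% Na2CO3 = 0.5510 / 0.9480 × 100 = 58.12 %

58.12 %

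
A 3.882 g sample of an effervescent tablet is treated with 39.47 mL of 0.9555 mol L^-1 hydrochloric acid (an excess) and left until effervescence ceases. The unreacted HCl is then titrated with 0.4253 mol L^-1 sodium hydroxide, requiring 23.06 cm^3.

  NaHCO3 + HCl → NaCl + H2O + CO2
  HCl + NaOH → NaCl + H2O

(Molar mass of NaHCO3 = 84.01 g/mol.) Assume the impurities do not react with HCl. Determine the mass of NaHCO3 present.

2.344 g

n(HCl) added = 0.03947 × 0.9555 = 0.03771 mol
n(NaOH) used in back-titration = 0.02306 × 0.4253 = 9.807 × 10^-3 mol
n(HCl) left over = 9.807 × 10^-3 mol (1:1 ratio)
n(HCl) consumed by analyte = 0.03771 − 9.807 × 10^-3 = 0.02791 mol
n(NaHCO3) = 0.02791 mol (1:1 ratio)
mass of NaHCO3 = 0.02791 × 84.01 = 2.344 g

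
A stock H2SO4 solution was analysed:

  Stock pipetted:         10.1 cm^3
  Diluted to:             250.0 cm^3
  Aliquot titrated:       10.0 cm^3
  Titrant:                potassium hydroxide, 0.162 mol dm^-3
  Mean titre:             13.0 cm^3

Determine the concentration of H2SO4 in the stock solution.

2.61 mol/L

H2SO4 + 2 KOH → K2SO4 + 2 H2O
n(KOH) = 0.0130 × 0.162 = 2.11 × 10^-3 mol
From the 1:2 ratio, n(H2SO4) in the aliquot = 1/2 × 2.11 × 10^-3 = 1.05 × 10^-3 mol
[H2SO4]_dilute = 1.05 × 10^-3 / 0.0100 = 0.105 mol/L
Dilution factor = 250.0 / 10.1 = 24.75
[H2SO4]_stock = 0.105 × 24.75 = 2.61 mol/L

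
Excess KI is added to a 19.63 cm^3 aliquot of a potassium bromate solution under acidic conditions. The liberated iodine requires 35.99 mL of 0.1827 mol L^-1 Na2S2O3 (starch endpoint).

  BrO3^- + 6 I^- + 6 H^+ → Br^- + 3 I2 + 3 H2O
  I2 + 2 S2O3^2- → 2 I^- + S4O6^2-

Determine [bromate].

n(S2O3^2-) = 0.03599 × 0.1827 = 6.575 × 10^-3 mol
n(I2) = n(S2O3^2-)/2 = 3.288 × 10^-3 mol
From the 1:3 ratio, n(BrO3^-) in the aliquot = 1/3 × 3.288 × 10^-3 = 1.096 × 10^-3 mol
[BrO3^-] = 1.096 × 10^-3 / 0.01963 = 0.05583 mol/L

0.05583 mol/L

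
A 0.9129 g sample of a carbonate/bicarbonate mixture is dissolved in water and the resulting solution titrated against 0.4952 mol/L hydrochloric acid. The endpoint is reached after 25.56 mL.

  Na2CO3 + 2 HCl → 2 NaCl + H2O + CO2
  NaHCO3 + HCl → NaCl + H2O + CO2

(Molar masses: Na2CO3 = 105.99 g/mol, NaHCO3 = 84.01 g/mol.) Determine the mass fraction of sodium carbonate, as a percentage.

n(HCl) = 0.02556 × 0.4952 = 0.01266 mol
Let x = n(Na2CO3), y = n(NaHCO3).
Titrant: 2x + 1y = 0.01266;  mass: 105.99x + 84.01y = 0.9129
Solving, x = 2.425 × 10^-3 mol, y = 7.807 × 10^-3 mol
mass of Na2CO3 = 2.425 × 10^-3 × 105.99 = 0.2571 g
% Na2CO3 = 0.2571 / 0.9129 × 100 = 28.16 %

28.16 %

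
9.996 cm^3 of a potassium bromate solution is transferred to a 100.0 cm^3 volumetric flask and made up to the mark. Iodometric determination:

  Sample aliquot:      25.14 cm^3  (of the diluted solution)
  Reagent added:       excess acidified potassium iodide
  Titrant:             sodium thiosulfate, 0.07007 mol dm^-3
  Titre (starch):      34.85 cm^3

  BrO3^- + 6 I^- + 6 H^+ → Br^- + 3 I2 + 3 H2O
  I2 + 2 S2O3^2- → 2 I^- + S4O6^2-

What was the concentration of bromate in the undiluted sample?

n(S2O3^2-) = 0.03485 × 0.07007 = 2.442 × 10^-3 mol
n(I2) = n(S2O3^2-)/2 = 1.221 × 10^-3 mol
From the 1:3 ratio, n(BrO3^-) in the aliquot = 1/3 × 1.221 × 10^-3 = 4.070 × 10^-4 mol
[BrO3^-]_dilute = 4.070 × 10^-4 / 0.02514 = 0.01619 mol/L
[BrO3^-]_original = 0.01619 × 100.0/9.996 = 0.1620 mol/L

0.1620 mol/L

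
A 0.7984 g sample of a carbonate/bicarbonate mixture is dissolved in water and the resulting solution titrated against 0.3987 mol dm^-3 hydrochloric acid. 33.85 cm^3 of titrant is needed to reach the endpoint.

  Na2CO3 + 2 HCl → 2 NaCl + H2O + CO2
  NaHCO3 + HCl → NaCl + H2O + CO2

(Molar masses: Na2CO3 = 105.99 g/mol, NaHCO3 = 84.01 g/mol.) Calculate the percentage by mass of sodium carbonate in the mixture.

n(HCl) = 0.03385 × 0.3987 = 0.01350 mol
Let x = n(Na2CO3), y = n(NaHCO3).
Titrant: 2x + 1y = 0.01350;  mass: 105.99x + 84.01y = 0.7984
Solving, x = 5.407 × 10^-3 mol, y = 2.682 × 10^-3 mol
mass of Na2CO3 = 5.407 × 10^-3 × 105.99 = 0.5731 g
% Na2CO3 = 0.5731 / 0.7984 × 100 = 71.78 %

71.78 %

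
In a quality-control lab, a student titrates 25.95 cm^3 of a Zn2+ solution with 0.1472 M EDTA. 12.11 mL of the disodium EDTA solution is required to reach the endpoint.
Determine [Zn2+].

0.06869 M

Zn^2+ + EDTA^4- → [Zn(EDTA)]^2-
n(EDTA) = 0.01211 L × 0.1472 mol/L = 1.783 × 10^-3 mol
n(Zn2+) = 1.783 × 10^-3 mol (1:1 mole ratio)
[Zn2+] = 1.783 × 10^-3 mol / 0.02595 L = 0.06869 mol/L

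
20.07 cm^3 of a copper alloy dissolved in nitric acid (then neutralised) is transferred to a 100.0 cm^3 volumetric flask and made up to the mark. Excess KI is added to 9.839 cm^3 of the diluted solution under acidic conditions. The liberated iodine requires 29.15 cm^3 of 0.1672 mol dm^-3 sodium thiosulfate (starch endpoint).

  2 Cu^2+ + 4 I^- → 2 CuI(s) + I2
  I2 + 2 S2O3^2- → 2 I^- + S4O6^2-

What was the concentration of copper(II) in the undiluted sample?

n(S2O3^2-) = 0.02915 × 0.1672 = 4.874 × 10^-3 mol
n(I2) = n(S2O3^2-)/2 = 2.437 × 10^-3 mol
From the 2:1 ratio, n(Cu2+) in the aliquot = 2/1 × 2.437 × 10^-3 = 4.874 × 10^-3 mol
[Cu2+]_dilute = 4.874 × 10^-3 / 0.009839 = 0.4954 mol/L
[Cu2+]_original = 0.4954 × 100.0/20.07 = 2.468 mol/L

2.468 mol/L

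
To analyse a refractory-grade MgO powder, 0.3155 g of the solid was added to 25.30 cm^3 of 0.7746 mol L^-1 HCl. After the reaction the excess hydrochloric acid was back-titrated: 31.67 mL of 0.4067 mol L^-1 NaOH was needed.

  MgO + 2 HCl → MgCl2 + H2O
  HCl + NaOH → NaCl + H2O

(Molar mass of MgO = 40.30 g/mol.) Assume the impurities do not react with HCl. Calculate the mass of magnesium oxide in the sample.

n(HCl) added = 0.02530 × 0.7746 = 0.01960 mol
n(NaOH) used in back-titration = 0.03167 × 0.4067 = 0.01288 mol
n(HCl) left over = 0.01288 mol (1:1 ratio)
n(HCl) consumed by analyte = 0.01960 − 0.01288 = 6.717 × 10^-3 mol
From the 1:2 ratio, n(MgO) = 1/2 × 6.717 × 10^-3 = 3.359 × 10^-3 mol
mass of MgO = 3.359 × 10^-3 × 40.30 = 0.1354 g

0.1354 g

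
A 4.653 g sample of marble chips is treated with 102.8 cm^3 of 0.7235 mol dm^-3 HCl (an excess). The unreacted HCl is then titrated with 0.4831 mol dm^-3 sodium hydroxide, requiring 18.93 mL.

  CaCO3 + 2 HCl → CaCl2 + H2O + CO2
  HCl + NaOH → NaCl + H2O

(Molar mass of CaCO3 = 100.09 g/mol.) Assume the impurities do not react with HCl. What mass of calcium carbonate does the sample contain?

3.264 g

n(HCl) added = 0.1028 × 0.7235 = 0.07438 mol
n(NaOH) used in back-titration = 0.01893 × 0.4831 = 9.145 × 10^-3 mol
n(HCl) left over = 9.145 × 10^-3 mol (1:1 ratio)
n(HCl) consumed by analyte = 0.07438 − 9.145 × 10^-3 = 0.06523 mol
From the 1:2 ratio, n(CaCO3) = 1/2 × 0.06523 = 0.03262 mol
mass of CaCO3 = 0.03262 × 100.09 = 3.264 g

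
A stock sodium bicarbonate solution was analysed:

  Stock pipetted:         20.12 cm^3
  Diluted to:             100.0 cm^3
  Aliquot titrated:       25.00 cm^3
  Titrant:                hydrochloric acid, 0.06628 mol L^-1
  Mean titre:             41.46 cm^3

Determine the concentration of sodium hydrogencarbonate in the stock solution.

0.5463 mol/L

NaHCO3 + HCl → NaCl + H2O + CO2
n(HCl) = 0.04146 × 0.06628 = 2.748 × 10^-3 mol
n(NaHCO3) in the aliquot = 2.748 × 10^-3 mol (1:1 ratio)
[NaHCO3]_dilute = 2.748 × 10^-3 / 0.02500 = 0.1099 mol/L
Dilution factor = 100.0 / 20.12 = 4.970
[NaHCO3]_stock = 0.1099 × 4.970 = 0.5463 mol/L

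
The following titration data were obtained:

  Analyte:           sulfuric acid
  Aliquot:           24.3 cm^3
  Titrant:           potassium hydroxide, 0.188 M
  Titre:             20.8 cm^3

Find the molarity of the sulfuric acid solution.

H2SO4 + 2 KOH → K2SO4 + 2 H2O
n(KOH) = 0.0208 L × 0.188 mol/L = 3.91 × 10^-3 mol
From the 1:2 mole ratio, n(H2SO4) = 1/2 × 3.91 × 10^-3 = 1.96 × 10^-3 mol
[H2SO4] = 1.96 × 10^-3 mol / 0.0243 L = 0.0805 mol/L

0.0805 M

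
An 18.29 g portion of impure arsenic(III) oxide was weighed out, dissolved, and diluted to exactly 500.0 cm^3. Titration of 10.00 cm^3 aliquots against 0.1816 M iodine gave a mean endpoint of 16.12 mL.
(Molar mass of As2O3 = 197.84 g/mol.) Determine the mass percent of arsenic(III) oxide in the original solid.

As2O3 + 2 I2 + 2 H2O → As2O5 + 4 HI
n(I2) per titration = 0.01612 × 0.1816 = 2.927 × 10^-3 mol
From the 1:2 ratio, n(As2O3) in each aliquot = 1/2 × 2.927 × 10^-3 = 1.464 × 10^-3 mol
n(As2O3) in the whole flask = 1.464 × 10^-3 × 500.0/10.00 = 0.07318 mol
mass of As2O3 = 0.07318 × 197.84 = 14.48 g
% As2O3 = 14.48 / 18.29 × 100 = 79.16 %

79.16 %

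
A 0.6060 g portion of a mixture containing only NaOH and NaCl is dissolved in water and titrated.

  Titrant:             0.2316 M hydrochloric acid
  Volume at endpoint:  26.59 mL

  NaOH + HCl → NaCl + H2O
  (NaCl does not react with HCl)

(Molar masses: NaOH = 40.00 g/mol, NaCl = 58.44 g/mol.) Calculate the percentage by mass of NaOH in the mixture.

40.65 %

n(HCl) = 0.02659 × 0.2316 = 6.158 × 10^-3 mol
Let x = n(NaOH), y = n(NaCl).
Titrant: 1x = 6.158 × 10^-3;  mass: 40.00x + 58.44y = 0.6060
Solving, x = 6.158 × 10^-3 mol, y = 6.155 × 10^-3 mol
mass of NaOH = 6.158 × 10^-3 × 40.00 = 0.2463 g
% NaOH = 0.2463 / 0.6060 × 100 = 40.65 %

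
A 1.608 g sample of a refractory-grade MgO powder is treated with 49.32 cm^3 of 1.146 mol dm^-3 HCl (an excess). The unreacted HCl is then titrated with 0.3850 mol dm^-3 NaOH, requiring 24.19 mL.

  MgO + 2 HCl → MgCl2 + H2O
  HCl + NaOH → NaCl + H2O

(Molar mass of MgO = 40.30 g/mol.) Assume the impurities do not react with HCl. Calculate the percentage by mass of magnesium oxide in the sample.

59.16 %

n(HCl) added = 0.04932 × 1.146 = 0.05652 mol
n(NaOH) used in back-titration = 0.02419 × 0.3850 = 9.313 × 10^-3 mol
n(HCl) left over = 9.313 × 10^-3 mol (1:1 ratio)
n(HCl) consumed by analyte = 0.05652 − 9.313 × 10^-3 = 0.04721 mol
From the 1:2 ratio, n(MgO) = 1/2 × 0.04721 = 0.02360 mol
mass of MgO = 0.02360 × 40.30 = 0.9512 g
% MgO = 0.9512 / 1.608 × 100 = 59.16 %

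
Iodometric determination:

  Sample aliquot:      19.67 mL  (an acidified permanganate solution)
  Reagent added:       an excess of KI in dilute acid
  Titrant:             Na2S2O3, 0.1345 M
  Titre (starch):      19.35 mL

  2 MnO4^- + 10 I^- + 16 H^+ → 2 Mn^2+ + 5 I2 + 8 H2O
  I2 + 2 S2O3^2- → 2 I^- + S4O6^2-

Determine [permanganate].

n(S2O3^2-) = 0.01935 × 0.1345 = 2.603 × 10^-3 mol
n(I2) = n(S2O3^2-)/2 = 1.301 × 10^-3 mol
From the 2:5 ratio, n(MnO4^-) in the aliquot = 2/5 × 1.301 × 10^-3 = 5.205 × 10^-4 mol
[MnO4^-] = 5.205 × 10^-4 / 0.01967 = 0.02646 mol/L

0.02646 M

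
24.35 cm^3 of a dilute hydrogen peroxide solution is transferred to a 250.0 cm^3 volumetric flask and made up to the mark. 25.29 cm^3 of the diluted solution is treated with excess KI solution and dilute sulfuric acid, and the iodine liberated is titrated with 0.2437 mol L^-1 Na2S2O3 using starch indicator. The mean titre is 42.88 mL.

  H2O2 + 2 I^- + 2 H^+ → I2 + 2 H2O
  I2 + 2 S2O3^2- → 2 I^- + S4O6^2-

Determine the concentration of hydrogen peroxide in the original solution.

2.121 mol/L

n(S2O3^2-) = 0.04288 × 0.2437 = 0.01045 mol
n(I2) = n(S2O3^2-)/2 = 5.225 × 10^-3 mol
n(H2O2) in the aliquot = 5.225 × 10^-3 mol (1:1 ratio)
[H2O2]_dilute = 5.225 × 10^-3 / 0.02529 = 0.2066 mol/L
[H2O2]_original = 0.2066 × 250.0/24.35 = 2.121 mol/L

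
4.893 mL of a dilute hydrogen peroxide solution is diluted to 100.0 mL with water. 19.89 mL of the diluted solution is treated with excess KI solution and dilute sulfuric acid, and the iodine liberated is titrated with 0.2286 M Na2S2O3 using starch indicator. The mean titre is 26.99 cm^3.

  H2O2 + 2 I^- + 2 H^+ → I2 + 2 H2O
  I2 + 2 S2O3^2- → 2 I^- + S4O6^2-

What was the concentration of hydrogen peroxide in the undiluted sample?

n(S2O3^2-) = 0.02699 × 0.2286 = 6.170 × 10^-3 mol
n(I2) = n(S2O3^2-)/2 = 3.085 × 10^-3 mol
n(H2O2) in the aliquot = 3.085 × 10^-3 mol (1:1 ratio)
[H2O2]_dilute = 3.085 × 10^-3 / 0.01989 = 0.1551 mol/L
[H2O2]_original = 0.1551 × 100.0/4.893 = 3.170 mol/L

3.170 M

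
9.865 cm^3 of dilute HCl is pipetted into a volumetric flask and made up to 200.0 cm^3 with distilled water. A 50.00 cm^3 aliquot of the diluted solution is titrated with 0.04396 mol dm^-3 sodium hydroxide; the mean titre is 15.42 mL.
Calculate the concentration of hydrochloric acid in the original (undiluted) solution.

HCl + NaOH → NaCl + H2O
n(NaOH) = 0.01542 × 0.04396 = 6.779 × 10^-4 mol
n(HCl) in the aliquot = 6.779 × 10^-4 mol (1:1 ratio)
[HCl]_dilute = 6.779 × 10^-4 / 0.05000 = 0.01356 mol/L
Dilution factor = 200.0 / 9.865 = 20.27
[HCl]_stock = 0.01356 × 20.27 = 0.2749 mol/L

0.2749 mol/L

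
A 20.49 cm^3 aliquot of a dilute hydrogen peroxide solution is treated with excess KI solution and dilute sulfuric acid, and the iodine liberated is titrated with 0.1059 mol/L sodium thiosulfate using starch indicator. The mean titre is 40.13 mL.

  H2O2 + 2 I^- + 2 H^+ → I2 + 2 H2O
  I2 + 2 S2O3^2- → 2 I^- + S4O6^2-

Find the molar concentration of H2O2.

0.1037 mol/L

n(S2O3^2-) = 0.04013 × 0.1059 = 4.250 × 10^-3 mol
n(I2) = n(S2O3^2-)/2 = 2.125 × 10^-3 mol
n(H2O2) in the aliquot = 2.125 × 10^-3 mol (1:1 ratio)
[H2O2] = 2.125 × 10^-3 / 0.02049 = 0.1037 mol/L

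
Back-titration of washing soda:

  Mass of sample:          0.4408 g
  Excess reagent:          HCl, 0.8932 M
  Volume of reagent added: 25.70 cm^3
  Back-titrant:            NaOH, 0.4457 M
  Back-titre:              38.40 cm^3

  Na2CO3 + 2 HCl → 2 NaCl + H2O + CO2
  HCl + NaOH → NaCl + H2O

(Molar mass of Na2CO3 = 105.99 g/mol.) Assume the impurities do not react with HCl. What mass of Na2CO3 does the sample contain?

0.3095 g

n(HCl) added = 0.02570 × 0.8932 = 0.02296 mol
n(NaOH) used in back-titration = 0.03840 × 0.4457 = 0.01711 mol
n(HCl) left over = 0.01711 mol (1:1 ratio)
n(HCl) consumed by analyte = 0.02296 − 0.01711 = 5.840 × 10^-3 mol
From the 1:2 ratio, n(Na2CO3) = 1/2 × 5.840 × 10^-3 = 2.920 × 10^-3 mol
mass of Na2CO3 = 2.920 × 10^-3 × 105.99 = 0.3095 g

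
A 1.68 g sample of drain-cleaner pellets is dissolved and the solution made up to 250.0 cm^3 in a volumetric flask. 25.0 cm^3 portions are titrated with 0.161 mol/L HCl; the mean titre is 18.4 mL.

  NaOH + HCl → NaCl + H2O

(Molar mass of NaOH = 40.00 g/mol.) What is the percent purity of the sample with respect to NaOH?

n(HCl) per titration = 0.0184 × 0.161 = 2.96 × 10^-3 mol
n(NaOH) in each aliquot = 2.96 × 10^-3 mol (1:1 ratio)
n(NaOH) in the whole flask = 2.96 × 10^-3 × 250.0/25.0 = 0.0296 mol
mass of NaOH = 0.0296 × 40.00 = 1.18 g
% NaOH = 1.18 / 1.68 × 100 = 70.5 %

70.5 %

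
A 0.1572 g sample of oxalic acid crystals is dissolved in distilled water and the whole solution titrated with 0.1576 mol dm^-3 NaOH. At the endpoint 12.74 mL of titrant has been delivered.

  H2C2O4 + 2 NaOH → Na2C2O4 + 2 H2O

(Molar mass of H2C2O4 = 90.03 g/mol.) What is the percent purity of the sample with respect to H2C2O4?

n(NaOH) = 0.01274 L × 0.1576 mol/L = 2.008 × 10^-3 mol
From the 1:2 ratio, n(H2C2O4) = 1/2 × 2.008 × 10^-3 = 1.004 × 10^-3 mol
mass of H2C2O4 = 1.004 × 10^-3 × 90.03 g/mol = 0.09038 g
% H2C2O4 = 0.09038 / 0.1572 × 100 = 57.50 %

57.50 %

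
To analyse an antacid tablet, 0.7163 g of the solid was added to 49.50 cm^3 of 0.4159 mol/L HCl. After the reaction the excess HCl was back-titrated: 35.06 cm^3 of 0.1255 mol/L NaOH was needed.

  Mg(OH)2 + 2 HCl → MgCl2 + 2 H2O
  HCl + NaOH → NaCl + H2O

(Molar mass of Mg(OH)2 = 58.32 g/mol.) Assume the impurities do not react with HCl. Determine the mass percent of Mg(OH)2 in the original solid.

n(HCl) added = 0.04950 × 0.4159 = 0.02059 mol
n(NaOH) used in back-titration = 0.03506 × 0.1255 = 4.400 × 10^-3 mol
n(HCl) left over = 4.400 × 10^-3 mol (1:1 ratio)
n(HCl) consumed by analyte = 0.02059 − 4.400 × 10^-3 = 0.01619 mol
From the 1:2 ratio, n(Mg(OH)2) = 1/2 × 0.01619 = 8.094 × 10^-3 mol
mass of Mg(OH)2 = 8.094 × 10^-3 × 58.32 = 0.4720 g
% Mg(OH)2 = 0.4720 / 0.7163 × 100 = 65.90 %

65.90 %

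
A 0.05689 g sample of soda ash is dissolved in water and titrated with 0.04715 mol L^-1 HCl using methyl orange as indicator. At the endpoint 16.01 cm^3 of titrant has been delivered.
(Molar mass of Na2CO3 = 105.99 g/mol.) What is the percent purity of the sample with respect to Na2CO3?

70.32 %

Na2CO3 + 2 HCl → 2 NaCl + H2O + CO2
n(HCl) = 0.01601 L × 0.04715 mol/L = 7.549 × 10^-4 mol
From the 1:2 ratio, n(Na2CO3) = 1/2 × 7.549 × 10^-4 = 3.774 × 10^-4 mol
mass of Na2CO3 = 3.774 × 10^-4 × 105.99 g/mol = 0.04000 g
% Na2CO3 = 0.04000 / 0.05689 × 100 = 70.32 %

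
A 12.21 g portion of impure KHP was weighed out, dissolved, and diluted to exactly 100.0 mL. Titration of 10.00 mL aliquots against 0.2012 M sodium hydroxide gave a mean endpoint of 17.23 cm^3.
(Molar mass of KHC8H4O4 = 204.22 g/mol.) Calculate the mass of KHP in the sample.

KHC8H4O4 + NaOH → KNaC8H4O4 + H2O
n(NaOH) per titration = 0.01723 × 0.2012 = 3.467 × 10^-3 mol
n(KHC8H4O4) in each aliquot = 3.467 × 10^-3 mol (1:1 ratio)
n(KHC8H4O4) in the whole flask = 3.467 × 10^-3 × 100.0/10.00 = 0.03467 mol
mass of KHC8H4O4 = 0.03467 × 204.22 = 7.080 g

7.080 g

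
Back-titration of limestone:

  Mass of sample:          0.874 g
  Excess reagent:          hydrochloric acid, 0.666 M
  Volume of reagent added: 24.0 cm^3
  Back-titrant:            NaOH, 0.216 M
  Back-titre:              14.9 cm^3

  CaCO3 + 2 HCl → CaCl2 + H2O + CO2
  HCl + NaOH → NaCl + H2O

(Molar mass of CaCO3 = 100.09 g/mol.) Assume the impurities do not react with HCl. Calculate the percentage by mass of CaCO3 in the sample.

n(HCl) added = 0.0240 × 0.666 = 0.0160 mol
n(NaOH) used in back-titration = 0.0149 × 0.216 = 3.22 × 10^-3 mol
n(HCl) left over = 3.22 × 10^-3 mol (1:1 ratio)
n(HCl) consumed by analyte = 0.0160 − 3.22 × 10^-3 = 0.0128 mol
From the 1:2 ratio, n(CaCO3) = 1/2 × 0.0128 = 6.38 × 10^-3 mol
mass of CaCO3 = 6.38 × 10^-3 × 100.09 = 0.639 g
% CaCO3 = 0.639 / 0.874 × 100 = 73.1 %

73.1 %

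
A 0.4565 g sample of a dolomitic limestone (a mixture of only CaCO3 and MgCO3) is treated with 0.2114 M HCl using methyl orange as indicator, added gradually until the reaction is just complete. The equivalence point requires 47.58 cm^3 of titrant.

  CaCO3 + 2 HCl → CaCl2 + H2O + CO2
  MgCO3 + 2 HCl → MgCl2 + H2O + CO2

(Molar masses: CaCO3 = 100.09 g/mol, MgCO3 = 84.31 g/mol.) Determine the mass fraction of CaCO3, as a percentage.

n(HCl) = 0.04758 × 0.2114 = 0.01006 mol
Let x = n(CaCO3), y = n(MgCO3).
Titrant: 2x + 2y = 0.01006;  mass: 100.09x + 84.31y = 0.4565
Solving, x = 2.059 × 10^-3 mol, y = 2.970 × 10^-3 mol
mass of CaCO3 = 2.059 × 10^-3 × 100.09 = 0.2061 g
% CaCO3 = 0.2061 / 0.4565 × 100 = 45.14 %

45.14 %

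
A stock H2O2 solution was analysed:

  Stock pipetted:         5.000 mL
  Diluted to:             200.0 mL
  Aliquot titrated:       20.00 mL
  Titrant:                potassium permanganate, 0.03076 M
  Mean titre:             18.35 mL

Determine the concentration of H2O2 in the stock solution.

2.822 M

2 MnO4^- + 5 H2O2 + 6 H^+ → 2 Mn^2+ + 5 O2 + 8 H2O
n(KMnO4) = 0.01835 × 0.03076 = 5.644 × 10^-4 mol
From the 5:2 ratio, n(H2O2) in the aliquot = 5/2 × 5.644 × 10^-4 = 1.411 × 10^-3 mol
[H2O2]_dilute = 1.411 × 10^-3 / 0.02000 = 0.07056 mol/L
Dilution factor = 200.0 / 5.000 = 40.00
[H2O2]_stock = 0.07056 × 40.00 = 2.822 mol/L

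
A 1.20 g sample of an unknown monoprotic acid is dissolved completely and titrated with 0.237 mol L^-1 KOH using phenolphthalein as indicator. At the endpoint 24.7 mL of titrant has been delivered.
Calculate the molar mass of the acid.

n(KOH) = 0.0247 L × 0.237 mol/L = 5.85 × 10^-3 mol
n(HA) = 5.85 × 10^-3 mol (1:1 ratio)
M = m / n = 1.20 g / 5.85 × 10^-3 mol = 205 g/mol

205 g/mol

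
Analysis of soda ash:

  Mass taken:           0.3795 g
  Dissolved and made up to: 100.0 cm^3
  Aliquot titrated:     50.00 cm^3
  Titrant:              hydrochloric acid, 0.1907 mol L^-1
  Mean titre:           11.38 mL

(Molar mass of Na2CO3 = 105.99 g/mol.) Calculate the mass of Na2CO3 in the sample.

Na2CO3 + 2 HCl → 2 NaCl + H2O + CO2
n(HCl) per titration = 0.01138 × 0.1907 = 2.170 × 10^-3 mol
From the 1:2 ratio, n(Na2CO3) in each aliquot = 1/2 × 2.170 × 10^-3 = 1.085 × 10^-3 mol
n(Na2CO3) in the whole flask = 1.085 × 10^-3 × 100.0/50.00 = 2.170 × 10^-3 mol
mass of Na2CO3 = 2.170 × 10^-3 × 105.99 = 0.2300 g

0.2300 g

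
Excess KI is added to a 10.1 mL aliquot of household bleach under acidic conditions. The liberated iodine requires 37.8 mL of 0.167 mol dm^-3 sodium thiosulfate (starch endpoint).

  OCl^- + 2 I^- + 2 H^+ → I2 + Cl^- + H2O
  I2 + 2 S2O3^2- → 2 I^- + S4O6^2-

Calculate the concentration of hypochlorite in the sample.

n(S2O3^2-) = 0.0378 × 0.167 = 6.31 × 10^-3 mol
n(I2) = n(S2O3^2-)/2 = 3.16 × 10^-3 mol
n(OCl^-) in the aliquot = 3.16 × 10^-3 mol (1:1 ratio)
[OCl^-] = 3.16 × 10^-3 / 0.0101 = 0.313 mol/L

0.313 mol/L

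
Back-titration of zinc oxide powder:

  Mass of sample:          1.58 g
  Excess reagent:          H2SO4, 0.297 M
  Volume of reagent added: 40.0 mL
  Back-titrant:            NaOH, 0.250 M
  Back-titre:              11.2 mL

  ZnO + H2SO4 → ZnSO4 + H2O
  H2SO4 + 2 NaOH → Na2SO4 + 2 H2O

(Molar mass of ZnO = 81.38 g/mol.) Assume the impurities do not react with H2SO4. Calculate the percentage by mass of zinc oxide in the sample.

54.0 %

n(H2SO4) added = 0.0400 × 0.297 = 0.0119 mol
n(NaOH) used in back-titration = 0.0112 × 0.250 = 2.80 × 10^-3 mol
From the 1:2 ratio, n(H2SO4) left over = 1/2 × 2.80 × 10^-3 = 1.40 × 10^-3 mol
n(H2SO4) consumed by analyte = 0.0119 − 1.40 × 10^-3 = 0.0105 mol
n(ZnO) = 0.0105 mol (1:1 ratio)
mass of ZnO = 0.0105 × 81.38 = 0.853 g
% ZnO = 0.853 / 1.58 × 100 = 54.0 %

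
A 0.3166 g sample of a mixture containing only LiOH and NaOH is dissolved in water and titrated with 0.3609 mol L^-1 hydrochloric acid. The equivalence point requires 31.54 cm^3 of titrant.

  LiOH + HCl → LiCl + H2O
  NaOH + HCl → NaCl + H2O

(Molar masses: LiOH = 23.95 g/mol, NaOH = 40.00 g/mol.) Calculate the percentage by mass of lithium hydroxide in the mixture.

n(HCl) = 0.03154 × 0.3609 = 0.01138 mol
Let x = n(LiOH), y = n(NaOH).
Titrant: 1x + 1y = 0.01138;  mass: 23.95x + 40.00y = 0.3166
Solving, x = 8.642 × 10^-3 mol, y = 2.740 × 10^-3 mol
mass of LiOH = 8.642 × 10^-3 × 23.95 = 0.2070 g
% LiOH = 0.2070 / 0.3166 × 100 = 65.38 %

65.38 %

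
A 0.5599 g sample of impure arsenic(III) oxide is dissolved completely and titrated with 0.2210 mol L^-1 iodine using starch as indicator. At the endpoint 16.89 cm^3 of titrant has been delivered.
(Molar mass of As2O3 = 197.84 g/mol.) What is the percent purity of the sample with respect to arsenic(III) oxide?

65.95 %

As2O3 + 2 I2 + 2 H2O → As2O5 + 4 HI
n(I2) = 0.01689 L × 0.2210 mol/L = 3.733 × 10^-3 mol
From the 1:2 ratio, n(As2O3) = 1/2 × 3.733 × 10^-3 = 1.866 × 10^-3 mol
mass of As2O3 = 1.866 × 10^-3 × 197.84 g/mol = 0.3692 g
% As2O3 = 0.3692 / 0.5599 × 100 = 65.95 %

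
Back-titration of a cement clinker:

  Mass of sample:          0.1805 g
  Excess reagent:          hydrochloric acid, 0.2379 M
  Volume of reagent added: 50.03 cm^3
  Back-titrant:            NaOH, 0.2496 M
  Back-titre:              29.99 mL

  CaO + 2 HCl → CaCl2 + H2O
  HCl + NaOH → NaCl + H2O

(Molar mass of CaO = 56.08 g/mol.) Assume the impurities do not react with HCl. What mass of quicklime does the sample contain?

n(HCl) added = 0.05003 × 0.2379 = 0.01190 mol
n(NaOH) used in back-titration = 0.02999 × 0.2496 = 7.486 × 10^-3 mol
n(HCl) left over = 7.486 × 10^-3 mol (1:1 ratio)
n(HCl) consumed by analyte = 0.01190 − 7.486 × 10^-3 = 4.417 × 10^-3 mol
From the 1:2 ratio, n(CaO) = 1/2 × 4.417 × 10^-3 = 2.208 × 10^-3 mol
mass of CaO = 2.208 × 10^-3 × 56.08 = 0.1238 g

0.1238 g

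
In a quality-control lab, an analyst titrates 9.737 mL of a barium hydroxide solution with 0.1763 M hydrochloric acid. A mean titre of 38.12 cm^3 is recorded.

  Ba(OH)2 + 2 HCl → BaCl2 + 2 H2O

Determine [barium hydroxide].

0.3451 M

n(HCl) = 0.03812 L × 0.1763 mol/L = 6.721 × 10^-3 mol
From the 1:2 mole ratio, n(Ba(OH)2) = 1/2 × 6.721 × 10^-3 = 3.360 × 10^-3 mol
[Ba(OH)2] = 3.360 × 10^-3 mol / 0.009737 L = 0.3451 mol/L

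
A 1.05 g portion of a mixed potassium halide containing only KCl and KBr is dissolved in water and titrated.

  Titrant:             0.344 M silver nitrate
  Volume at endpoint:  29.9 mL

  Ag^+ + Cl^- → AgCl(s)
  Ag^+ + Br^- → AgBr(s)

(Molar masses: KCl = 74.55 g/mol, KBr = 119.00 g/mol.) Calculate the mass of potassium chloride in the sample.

0.292 g

n(AgNO3) = 0.0299 × 0.344 = 0.0103 mol
Let x = n(KCl), y = n(KBr).
Titrant: 1x + 1y = 0.0103;  mass: 74.55x + 119.00y = 1.05
Solving, x = 3.91 × 10^-3 mol, y = 6.37 × 10^-3 mol
mass of KCl = 3.91 × 10^-3 × 74.55 = 0.292 g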